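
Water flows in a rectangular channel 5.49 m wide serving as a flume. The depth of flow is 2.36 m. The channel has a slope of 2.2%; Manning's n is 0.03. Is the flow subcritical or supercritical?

Flow area A = b·y = 5.49 × 2.36 = 12.96 m². Wetted perimeter P = b + 2y = 5.49 + 2×2.36 = 10.21 m.
Hydraulic radius R = A/P = 12.96/10.21 = 1.269 m.
V = (1/n) R^(2/3) √S = (1/0.03) × 1.269^(2/3) × √0.022 = 5.795 m/s. Hydraulic depth D_h = A/T = 12.96/5.49 = 2.36 m.
Froude number Fr = V/√(g·D_h) = 5.795/√(9.81×2.36) = 1.2, which is greater than 1, so the flow is supercritical.

supercritical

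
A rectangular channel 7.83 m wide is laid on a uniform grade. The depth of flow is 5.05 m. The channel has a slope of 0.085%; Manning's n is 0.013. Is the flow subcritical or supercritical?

Flow area A = b·y = 7.83 × 5.05 = 39.54 m². Wetted perimeter P = b + 2y = 7.83 + 2×5.05 = 17.93 m.
Hydraulic radius R = A/P = 39.54/17.93 = 2.205 m.
V = (1/n) R^(2/3) √S = (1/0.013) × 2.205^(2/3) × √0.00085 = 3.8 m/s. Hydraulic depth D_h = A/T = 39.54/7.83 = 5.05 m.
Froude number Fr = V/√(g·D_h) = 3.8/√(9.81×5.05) = 0.54, which is less than 1, so the flow is subcritical.

subcritical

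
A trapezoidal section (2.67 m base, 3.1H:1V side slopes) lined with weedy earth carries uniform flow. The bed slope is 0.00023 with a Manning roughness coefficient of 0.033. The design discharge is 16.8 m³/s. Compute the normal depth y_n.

y_n = 2.64 m

Manning's equation rearranged: A R^(2/3) = nQ / (1·√S) = 0.033 × 16.8 / (√0.00023) = 36.56.
Trying y = 1.83 m: A R^(2/3) = 15.74 — short.
Trying y = 3.18 m: A R^(2/3) = 56.82 — over.
Trying y = 2.64 m: A R^(2/3) = 36.58 — ≈ 36.56.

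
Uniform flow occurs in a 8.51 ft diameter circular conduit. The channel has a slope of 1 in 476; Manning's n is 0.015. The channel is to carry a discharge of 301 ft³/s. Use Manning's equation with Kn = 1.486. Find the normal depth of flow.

Manning's equation rearranged: A R^(2/3) = nQ / (1.486·√S) = 0.015 × 301 / (1.486 × √0.002101) = 66.29.
Try y = 6.4 ft: A R^(2/3) = 86.07 — over.
Try y = 4.03 ft: A R^(2/3) = 42.85 — short.
Try y = 5.27 ft: A R^(2/3) = 66.31 — matches.

y_n = 5.27 ft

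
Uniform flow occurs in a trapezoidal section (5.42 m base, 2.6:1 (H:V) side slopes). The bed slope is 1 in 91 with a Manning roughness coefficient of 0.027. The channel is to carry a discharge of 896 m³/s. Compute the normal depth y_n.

y_n = 5.55 m

Manning's equation rearranged: A R^(2/3) = nQ / (1·√S) = 0.027 × 896 / (√0.01099) = 230.8.
At y = 4.69 m: A R^(2/3) = 156.9 — low.
At y = 5.55 m: A R^(2/3) = 230.8 — matches.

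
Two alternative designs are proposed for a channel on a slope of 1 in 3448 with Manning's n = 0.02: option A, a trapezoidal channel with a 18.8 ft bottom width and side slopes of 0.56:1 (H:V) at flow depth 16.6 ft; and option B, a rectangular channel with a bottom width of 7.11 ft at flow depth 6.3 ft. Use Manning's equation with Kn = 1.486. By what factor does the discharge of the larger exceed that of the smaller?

24.5

Channel A: With bottom width b = 18.8 ft and side slope z = 0.56: A = (b + zy)y = (18.8 + 0.56×16.6)×16.6 = 466.4 ft²; P = b + 2y√(1+z²) = 18.8 + 2×16.6×1.146 = 56.85 ft. Hydraulic radius R = A/P = 466.4/56.85 = 8.204 ft. Q_A = (1.486/0.02)·466.4·8.204^(2/3)·√0.00029 = 2400 ft³/s.
Channel B: Flow area A = b·y = 7.11 × 6.3 = 44.79 ft². Wetted perimeter P = b + 2y = 7.11 + 2×6.3 = 19.71 ft. Hydraulic radius R = A/P = 44.79/19.71 = 2.273 ft. Q_B = (1.486/0.02)·44.79·2.273^(2/3)·√0.00029 = 97.97 ft³/s.
The larger discharge is 2400 ft³/s and the smaller is 97.97 ft³/s; the ratio is 24.5.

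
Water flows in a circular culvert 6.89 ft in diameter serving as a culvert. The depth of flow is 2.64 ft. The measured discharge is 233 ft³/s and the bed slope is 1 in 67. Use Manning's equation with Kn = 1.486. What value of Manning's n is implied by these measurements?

n = 0.013

For a circular section of diameter D = 6.89 ft at depth y = 2.64 ft, the central angle is θ = 2 arccos(1 − 2y/D) = 2.67 rad. Then A = (D²/8)(θ − sin θ) = 13.15 ft² and P = Dθ/2 = 9.198 ft.
Hydraulic radius R = A/P = 13.15/9.198 = 1.429 ft.
Rearranging Manning's equation: n = (1.486/Q) A R^(2/3) S^(1/2) = (1.486/233) × 13.15 × 1.429^(2/3) × √0.01493 = 0.013.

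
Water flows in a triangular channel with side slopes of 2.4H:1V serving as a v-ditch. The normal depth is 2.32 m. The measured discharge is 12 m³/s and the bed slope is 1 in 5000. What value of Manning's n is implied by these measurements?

For a triangular section with side slope z = 2.4: A = zy² = 2.4×2.32² = 12.92 m²; P = 2y√(1+z²) = 2×2.32×2.6 = 12.06 m.
Hydraulic radius R = A/P = 12.92/12.06 = 1.071 m.
Rearranging Manning's equation: n = (1/Q) A R^(2/3) S^(1/2) = (1/12) × 12.92 × 1.071^(2/3) × √0.0002 = 0.0159.

n = 0.0159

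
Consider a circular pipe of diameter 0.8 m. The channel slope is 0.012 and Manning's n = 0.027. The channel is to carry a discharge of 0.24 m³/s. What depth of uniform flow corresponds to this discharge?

Manning's equation rearranged: A R^(2/3) = nQ / (1·√S) = 0.027 × 0.24 / (√0.012) = 0.05915.
At y = 0.282 m: A R^(2/3) = 0.04581 — too small.
At y = 0.375 m: A R^(2/3) = 0.07692 — too large.
At y = 0.324 m: A R^(2/3) = 0.05926 — matches.

y_n = 0.324 m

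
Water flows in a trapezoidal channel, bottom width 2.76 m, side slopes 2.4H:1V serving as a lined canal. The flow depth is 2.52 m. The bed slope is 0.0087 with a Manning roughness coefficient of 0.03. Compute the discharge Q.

Q = 86.3 m³/s

With bottom width b = 2.76 m and side slope z = 2.4: A = (b + zy)y = (2.76 + 2.4×2.52)×2.52 = 22.2 m²; P = b + 2y√(1+z²) = 2.76 + 2×2.52×2.6 = 15.86 m.
Hydraulic radius R = A/P = 22.2/15.86 = 1.399 m.
Manning's equation: Q = (1/n) A R^(2/3) S^(1/2) = (1/0.03) × 22.2 × 1.399^(2/3) × 0.0087^(1/2) = 86.3 m³/s.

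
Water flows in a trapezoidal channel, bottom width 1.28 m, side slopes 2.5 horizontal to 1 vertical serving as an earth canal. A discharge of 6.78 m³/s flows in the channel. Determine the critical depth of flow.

y_c = 0.864 m

At critical depth, Q² T / (g A³) = 1, i.e. A³/T = Q²/g = 6.78²/9.81 = 4.686.
Try y = 1.05 m: A³/T = 10.56 — over.
Try y = 0.864 m: A³/T = 4.688 — matches.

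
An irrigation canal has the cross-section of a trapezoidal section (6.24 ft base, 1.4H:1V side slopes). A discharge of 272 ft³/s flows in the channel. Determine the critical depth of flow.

y_c = 3.08 ft

At critical depth, Q² T / (g A³) = 1, i.e. A³/T = Q²/g = 272²/32.2 = 2298.
At y = 2.18 ft: A³/T = 673.4 — short.
At y = 3.08 ft: A³/T = 2310 — close enough.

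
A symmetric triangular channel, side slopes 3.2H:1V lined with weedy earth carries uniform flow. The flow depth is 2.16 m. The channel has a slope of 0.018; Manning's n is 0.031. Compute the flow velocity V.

For a triangular section with side slope z = 3.2: A = zy² = 3.2×2.16² = 14.93 m²; P = 2y√(1+z²) = 2×2.16×3.353 = 14.48 m.
Hydraulic radius R = A/P = 14.93/14.48 = 1.031 m.
From Manning's equation, V = (1/n) R^(2/3) S^(1/2) = (1/0.031) × 1.031^(2/3) × 0.018^(1/2) = 4.42 m/s.

V = 4.42 m/s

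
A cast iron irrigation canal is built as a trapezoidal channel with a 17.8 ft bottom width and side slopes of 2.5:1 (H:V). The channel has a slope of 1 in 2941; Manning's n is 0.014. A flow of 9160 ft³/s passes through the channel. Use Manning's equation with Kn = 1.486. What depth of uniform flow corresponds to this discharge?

Manning's equation rearranged: A R^(2/3) = nQ / (1.486·√S) = 0.014 × 9160 / (1.486 × √0.00034) = 4680.
At y = 14.2 ft: A R^(2/3) = 3035 — too small.
At y = 17.2 ft: A R^(2/3) = 4681 — matches.

y_n = 17.2 ft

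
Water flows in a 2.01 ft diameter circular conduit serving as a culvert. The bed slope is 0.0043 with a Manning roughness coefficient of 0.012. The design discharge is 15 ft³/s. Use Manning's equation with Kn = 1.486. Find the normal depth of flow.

Manning's equation rearranged: A R^(2/3) = nQ / (1.486·√S) = 0.012 × 15 / (1.486 × √0.0043) = 1.847.
At y = 1.25 ft: A R^(2/3) = 1.422 — too small.
At y = 1.69 ft: A R^(2/3) = 2.049 — too large.
At y = 1.52 ft: A R^(2/3) = 1.846 — close enough.

y_n = 1.52 ft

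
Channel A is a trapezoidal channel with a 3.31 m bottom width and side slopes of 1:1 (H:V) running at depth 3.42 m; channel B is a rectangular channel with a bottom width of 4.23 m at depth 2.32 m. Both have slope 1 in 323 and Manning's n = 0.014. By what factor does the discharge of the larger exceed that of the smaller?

Channel A: With bottom width b = 3.31 m and side slope z = 1: A = (b + zy)y = (3.31 + 1×3.42)×3.42 = 23.02 m²; P = b + 2y√(1+z²) = 3.31 + 2×3.42×1.414 = 12.98 m. Hydraulic radius R = A/P = 23.02/12.98 = 1.773 m. Q_A = (1/0.014)·23.02·1.773^(2/3)·√0.003096 = 134 m³/s.
Channel B: Flow area A = b·y = 4.23 × 2.32 = 9.814 m². Wetted perimeter P = b + 2y = 4.23 + 2×2.32 = 8.87 m. Hydraulic radius R = A/P = 9.814/8.87 = 1.106 m. Q_B = (1/0.014)·9.814·1.106^(2/3)·√0.003096 = 41.72 m³/s.
The larger discharge is 134 m³/s and the smaller is 41.72 m³/s; the ratio is 3.21.

3.21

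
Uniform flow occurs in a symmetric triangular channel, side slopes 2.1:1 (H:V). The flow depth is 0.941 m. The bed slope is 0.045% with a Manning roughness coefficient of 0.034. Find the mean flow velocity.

V = 0.353 m/s

For a triangular section with side slope z = 2.1: A = zy² = 2.1×0.941² = 1.86 m²; P = 2y√(1+z²) = 2×0.941×2.326 = 4.377 m.
Hydraulic radius R = A/P = 1.86/4.377 = 0.4248 m.
From Manning's equation, V = (1/n) R^(2/3) S^(1/2) = (1/0.034) × 0.4248^(2/3) × 0.00045^(1/2) = 0.353 m/s.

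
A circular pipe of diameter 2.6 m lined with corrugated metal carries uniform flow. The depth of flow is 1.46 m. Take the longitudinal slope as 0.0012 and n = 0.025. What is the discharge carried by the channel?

For a circular section of diameter D = 2.6 m at depth y = 1.46 m, the central angle is θ = 2 arccos(1 − 2y/D) = 3.388 rad. Then A = (D²/8)(θ − sin θ) = 3.07 m² and P = Dθ/2 = 4.405 m.
Hydraulic radius R = A/P = 3.07/4.405 = 0.6969 m.
Manning's equation: Q = (1/n) A R^(2/3) S^(1/2) = (1/0.025) × 3.07 × 0.6969^(2/3) × 0.0012^(1/2) = 3.34 m³/s.

Q = 3.34 m³/s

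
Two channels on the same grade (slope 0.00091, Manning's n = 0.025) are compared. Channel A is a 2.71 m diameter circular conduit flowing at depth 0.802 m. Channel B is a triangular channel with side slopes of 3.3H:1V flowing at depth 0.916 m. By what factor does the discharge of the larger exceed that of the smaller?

Channel A: For a circular section of diameter D = 2.71 m at depth y = 0.802 m, the central angle is θ = 2 arccos(1 − 2y/D) = 2.301 rad. Then A = (D²/8)(θ − sin θ) = 1.428 m² and P = Dθ/2 = 3.118 m. Hydraulic radius R = A/P = 1.428/3.118 = 0.4581 m. Q_A = (1/0.025)·1.428·0.4581^(2/3)·√0.00091 = 1.024 m³/s.
Channel B: For a triangular section with side slope z = 3.3: A = zy² = 3.3×0.916² = 2.769 m²; P = 2y√(1+z²) = 2×0.916×3.448 = 6.317 m. Hydraulic radius R = A/P = 2.769/6.317 = 0.4383 m. Q_B = (1/0.025)·2.769·0.4383^(2/3)·√0.00091 = 1.928 m³/s.
The larger discharge is 1.928 m³/s and the smaller is 1.024 m³/s; the ratio is 1.88.

1.88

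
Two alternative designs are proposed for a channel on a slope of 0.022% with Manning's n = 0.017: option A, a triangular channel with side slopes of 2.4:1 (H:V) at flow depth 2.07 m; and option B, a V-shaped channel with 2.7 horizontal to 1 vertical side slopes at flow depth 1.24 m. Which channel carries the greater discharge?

Channel A: For a triangular section with side slope z = 2.4: A = zy² = 2.4×2.07² = 10.28 m²; P = 2y√(1+z²) = 2×2.07×2.6 = 10.76 m. Hydraulic radius R = A/P = 10.28/10.76 = 0.9554 m. Q_A = (1/0.017)·10.28·0.9554^(2/3)·√0.00022 = 8.704 m³/s.
Channel B: For a triangular section with side slope z = 2.7: A = zy² = 2.7×1.24² = 4.152 m²; P = 2y√(1+z²) = 2×1.24×2.879 = 7.141 m. Hydraulic radius R = A/P = 4.152/7.141 = 0.5814 m. Q_B = (1/0.017)·4.152·0.5814^(2/3)·√0.00022 = 2.523 m³/s.
Q_A = 8.704 m³/s vs Q_B = 2.523 m³/s, so channel A carries more.

channel A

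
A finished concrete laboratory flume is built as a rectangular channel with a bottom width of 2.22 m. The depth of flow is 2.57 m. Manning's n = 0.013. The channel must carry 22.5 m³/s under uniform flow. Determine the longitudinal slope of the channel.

S = 0.00369

Flow area A = b·y = 2.22 × 2.57 = 5.705 m². Wetted perimeter P = b + 2y = 2.22 + 2×2.57 = 7.36 m.
Hydraulic radius R = A/P = 5.705/7.36 = 0.7752 m.
From Manning's equation, S = [nQ / (1 A R^(2/3))]² = [0.013 × 22.5 / (1 × 5.705 × 0.7752^(2/3))]² = 0.00369.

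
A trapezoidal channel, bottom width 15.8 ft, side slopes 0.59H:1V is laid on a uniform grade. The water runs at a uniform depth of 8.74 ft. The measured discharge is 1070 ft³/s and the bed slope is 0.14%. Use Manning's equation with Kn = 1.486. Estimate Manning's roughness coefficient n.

n = 0.0281

With bottom width b = 15.8 ft and side slope z = 0.59: A = (b + zy)y = (15.8 + 0.59×8.74)×8.74 = 183.2 ft²; P = b + 2y√(1+z²) = 15.8 + 2×8.74×1.161 = 36.1 ft.
Hydraulic radius R = A/P = 183.2/36.1 = 5.074 ft.
Rearranging Manning's equation: n = (1.486/Q) A R^(2/3) S^(1/2) = (1.486/1070) × 183.2 × 5.074^(2/3) × √0.0014 = 0.0281.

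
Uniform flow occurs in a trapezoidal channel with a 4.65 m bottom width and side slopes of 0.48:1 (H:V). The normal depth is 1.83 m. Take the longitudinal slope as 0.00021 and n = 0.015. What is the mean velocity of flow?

With bottom width b = 4.65 m and side slope z = 0.48: A = (b + zy)y = (4.65 + 0.48×1.83)×1.83 = 10.12 m²; P = b + 2y√(1+z²) = 4.65 + 2×1.83×1.109 = 8.71 m.
Hydraulic radius R = A/P = 10.12/8.71 = 1.162 m.
From Manning's equation, V = (1/n) R^(2/3) S^(1/2) = (1/0.015) × 1.162^(2/3) × 0.00021^(1/2) = 1.07 m/s.

V = 1.07 m/s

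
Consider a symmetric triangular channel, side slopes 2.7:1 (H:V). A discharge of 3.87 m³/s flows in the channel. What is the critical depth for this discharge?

At critical depth, Q² T / (g A³) = 1, i.e. A³/T = Q²/g = 3.87²/9.81 = 1.527.
At y = 0.636 m: A³/T = 0.3793 — low.
At y = 0.84 m: A³/T = 1.524 — ≈ 1.527.

y_c = 0.84 m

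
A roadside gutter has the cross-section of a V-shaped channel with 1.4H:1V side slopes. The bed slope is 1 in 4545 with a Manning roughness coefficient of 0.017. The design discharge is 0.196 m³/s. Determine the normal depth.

Manning's equation rearranged: A R^(2/3) = nQ / (1·√S) = 0.017 × 0.196 / (√0.00022) = 0.2246.
Trying y = 0.749 m: A R^(2/3) = 0.3557 — high.
Trying y = 0.533 m: A R^(2/3) = 0.1436 — low.
Trying y = 0.63 m: A R^(2/3) = 0.2242 — close enough.

y_n = 0.63 m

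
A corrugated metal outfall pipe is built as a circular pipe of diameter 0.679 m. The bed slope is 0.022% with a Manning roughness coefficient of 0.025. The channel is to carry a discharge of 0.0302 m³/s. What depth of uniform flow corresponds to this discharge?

Manning's equation rearranged: A R^(2/3) = nQ / (1·√S) = 0.025 × 0.0302 / (√0.00022) = 0.0509.
Trying y = 0.354 m: A R^(2/3) = 0.05955 — too large.
Trying y = 0.23 m: A R^(2/3) = 0.02744 — too small.
Trying y = 0.323 m: A R^(2/3) = 0.05096 — matches.

y_n = 0.323 m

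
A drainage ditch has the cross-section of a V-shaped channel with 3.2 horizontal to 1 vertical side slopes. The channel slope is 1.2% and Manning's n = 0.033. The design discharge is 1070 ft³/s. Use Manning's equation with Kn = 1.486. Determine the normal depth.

y_n = 5.85 ft

Manning's equation rearranged: A R^(2/3) = nQ / (1.486·√S) = 0.033 × 1070 / (1.486 × √0.012) = 216.9.
Trying y = 4.05 ft: A R^(2/3) = 81.44 — too small.
Trying y = 7.03 ft: A R^(2/3) = 354.4 — too large.
Trying y = 5.85 ft: A R^(2/3) = 217.1 — matches.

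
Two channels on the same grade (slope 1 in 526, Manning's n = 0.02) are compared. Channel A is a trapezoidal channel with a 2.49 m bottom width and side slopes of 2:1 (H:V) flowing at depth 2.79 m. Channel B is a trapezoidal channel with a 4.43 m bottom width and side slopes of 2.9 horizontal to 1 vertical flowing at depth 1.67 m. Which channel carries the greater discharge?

channel A

Channel A: With bottom width b = 2.49 m and side slope z = 2: A = (b + zy)y = (2.49 + 2×2.79)×2.79 = 22.52 m²; P = b + 2y√(1+z²) = 2.49 + 2×2.79×2.236 = 14.97 m. Hydraulic radius R = A/P = 22.52/14.97 = 1.504 m. Q_A = (1/0.02)·22.52·1.504^(2/3)·√0.001901 = 64.44 m³/s.
Channel B: With bottom width b = 4.43 m and side slope z = 2.9: A = (b + zy)y = (4.43 + 2.9×1.67)×1.67 = 15.49 m²; P = b + 2y√(1+z²) = 4.43 + 2×1.67×3.068 = 14.68 m. Hydraulic radius R = A/P = 15.49/14.68 = 1.055 m. Q_B = (1/0.02)·15.49·1.055^(2/3)·√0.001901 = 34.99 m³/s.
Q_A = 64.44 m³/s vs Q_B = 34.99 m³/s, so channel A carries more.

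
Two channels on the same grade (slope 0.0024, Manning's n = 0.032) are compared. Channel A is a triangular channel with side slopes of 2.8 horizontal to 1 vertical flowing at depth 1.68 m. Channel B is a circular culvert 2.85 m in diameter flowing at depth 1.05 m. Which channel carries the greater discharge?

channel A

Channel A: For a triangular section with side slope z = 2.8: A = zy² = 2.8×1.68² = 7.903 m²; P = 2y√(1+z²) = 2×1.68×2.973 = 9.99 m. Hydraulic radius R = A/P = 7.903/9.99 = 0.7911 m. Q_A = (1/0.032)·7.903·0.7911^(2/3)·√0.0024 = 10.35 m³/s.
Channel B: For a circular section of diameter D = 2.85 m at depth y = 1.05 m, the central angle is θ = 2 arccos(1 − 2y/D) = 2.609 rad. Then A = (D²/8)(θ − sin θ) = 2.133 m² and P = Dθ/2 = 3.718 m. Hydraulic radius R = A/P = 2.133/3.718 = 0.5738 m. Q_B = (1/0.032)·2.133·0.5738^(2/3)·√0.0024 = 2.255 m³/s.
Q_A = 10.35 m³/s vs Q_B = 2.255 m³/s, so channel A carries more.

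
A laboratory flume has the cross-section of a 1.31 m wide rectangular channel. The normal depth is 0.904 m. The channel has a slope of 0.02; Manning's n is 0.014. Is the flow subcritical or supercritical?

supercritical

Flow area A = b·y = 1.31 × 0.904 = 1.184 m². Wetted perimeter P = b + 2y = 1.31 + 2×0.904 = 3.118 m.
Hydraulic radius R = A/P = 1.184/3.118 = 0.3798 m.
V = (1/n) R^(2/3) √S = (1/0.014) × 0.3798^(2/3) × √0.02 = 5.298 m/s. Hydraulic depth D_h = A/T = 1.184/1.31 = 0.904 m.
Froude number Fr = V/√(g·D_h) = 5.298/√(9.81×0.904) = 1.78, which is greater than 1, so the flow is supercritical.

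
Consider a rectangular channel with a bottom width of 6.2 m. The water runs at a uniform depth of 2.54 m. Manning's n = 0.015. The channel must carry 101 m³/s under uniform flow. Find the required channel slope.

Flow area A = b·y = 6.2 × 2.54 = 15.75 m². Wetted perimeter P = b + 2y = 6.2 + 2×2.54 = 11.28 m.
Hydraulic radius R = A/P = 15.75/11.28 = 1.396 m.
From Manning's equation, S = [nQ / (1 A R^(2/3))]² = [0.015 × 101 / (1 × 15.75 × 1.396^(2/3))]² = 0.00593.

S = 0.00593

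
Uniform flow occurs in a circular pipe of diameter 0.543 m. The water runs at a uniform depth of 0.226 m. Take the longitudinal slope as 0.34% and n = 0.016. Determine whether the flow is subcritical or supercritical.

For a circular section of diameter D = 0.543 m at depth y = 0.226 m, the central angle is θ = 2 arccos(1 − 2y/D) = 2.805 rad. Then A = (D²/8)(θ − sin θ) = 0.0912 m² and P = Dθ/2 = 0.7615 m.
Hydraulic radius R = A/P = 0.0912/0.7615 = 0.1198 m.
V = (1/n) R^(2/3) √S = (1/0.016) × 0.1198^(2/3) × √0.0034 = 0.8854 m/s. Hydraulic depth D_h = A/T = 0.0912/0.5353 = 0.1704 m.
Froude number Fr = V/√(g·D_h) = 0.8854/√(9.81×0.1704) = 0.685, which is less than 1, so the flow is subcritical.

subcritical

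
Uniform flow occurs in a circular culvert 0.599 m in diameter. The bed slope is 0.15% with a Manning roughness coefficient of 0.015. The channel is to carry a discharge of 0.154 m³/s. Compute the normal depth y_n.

y_n = 0.387 m

Manning's equation rearranged: A R^(2/3) = nQ / (1·√S) = 0.015 × 0.154 / (√0.0015) = 0.05964.
Try y = 0.434 m: A R^(2/3) = 0.06952 — over.
Try y = 0.387 m: A R^(2/3) = 0.05959 — ≈ 0.05964.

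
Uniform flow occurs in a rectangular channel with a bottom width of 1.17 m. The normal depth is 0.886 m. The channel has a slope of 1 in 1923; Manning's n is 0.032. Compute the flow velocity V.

Flow area A = b·y = 1.17 × 0.886 = 1.037 m². Wetted perimeter P = b + 2y = 1.17 + 2×0.886 = 2.942 m.
Hydraulic radius R = A/P = 1.037/2.942 = 0.3524 m.
From Manning's equation, V = (1/n) R^(2/3) S^(1/2) = (1/0.032) × 0.3524^(2/3) × 0.00052^(1/2) = 0.356 m/s.

V = 0.356 m/s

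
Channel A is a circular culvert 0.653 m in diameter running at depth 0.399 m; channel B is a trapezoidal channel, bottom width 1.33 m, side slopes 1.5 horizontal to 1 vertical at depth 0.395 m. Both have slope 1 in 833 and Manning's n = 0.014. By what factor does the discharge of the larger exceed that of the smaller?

Channel A: For a circular section of diameter D = 0.653 m at depth y = 0.399 m, the central angle is θ = 2 arccos(1 − 2y/D) = 3.589 rad. Then A = (D²/8)(θ − sin θ) = 0.2144 m² and P = Dθ/2 = 1.172 m. Hydraulic radius R = A/P = 0.2144/1.172 = 0.1829 m. Q_A = (1/0.014)·0.2144·0.1829^(2/3)·√0.0012 = 0.171 m³/s.
Channel B: With bottom width b = 1.33 m and side slope z = 1.5: A = (b + zy)y = (1.33 + 1.5×0.395)×0.395 = 0.7594 m²; P = b + 2y√(1+z²) = 1.33 + 2×0.395×1.803 = 2.754 m. Hydraulic radius R = A/P = 0.7594/2.754 = 0.2757 m. Q_B = (1/0.014)·0.7594·0.2757^(2/3)·√0.0012 = 0.7961 m³/s.
The larger discharge is 0.7961 m³/s and the smaller is 0.171 m³/s; the ratio is 4.66.

4.66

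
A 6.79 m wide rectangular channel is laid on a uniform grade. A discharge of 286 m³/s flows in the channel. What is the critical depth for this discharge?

y_c = 5.66 m

For a rectangular channel, critical depth y_c = (q²/g)^(1/3) where q = Q/b = 286/6.79 = 42.12 m²/s.
So y_c = (42.12²/9.81)^(1/3) = 5.66 m.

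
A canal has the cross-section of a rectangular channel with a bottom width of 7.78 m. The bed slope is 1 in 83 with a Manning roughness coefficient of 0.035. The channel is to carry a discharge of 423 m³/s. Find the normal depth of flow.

y_n = 8.92 m

Manning's equation rearranged: A R^(2/3) = nQ / (1·√S) = 0.035 × 423 / (√0.01205) = 134.9.
At y = 10.1 m: A R^(2/3) = 156.4 — too large.
At y = 8.92 m: A R^(2/3) = 134.9 — matches.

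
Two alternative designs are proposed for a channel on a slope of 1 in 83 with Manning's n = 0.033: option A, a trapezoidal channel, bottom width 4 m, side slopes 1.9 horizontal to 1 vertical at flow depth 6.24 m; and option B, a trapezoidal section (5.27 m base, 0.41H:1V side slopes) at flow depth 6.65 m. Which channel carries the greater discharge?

Channel A: With bottom width b = 4 m and side slope z = 1.9: A = (b + zy)y = (4 + 1.9×6.24)×6.24 = 98.94 m²; P = b + 2y√(1+z²) = 4 + 2×6.24×2.147 = 30.8 m. Hydraulic radius R = A/P = 98.94/30.8 = 3.213 m. Q_A = (1/0.033)·98.94·3.213^(2/3)·√0.01205 = 716.6 m³/s.
Channel B: With bottom width b = 5.27 m and side slope z = 0.41: A = (b + zy)y = (5.27 + 0.41×6.65)×6.65 = 53.18 m²; P = b + 2y√(1+z²) = 5.27 + 2×6.65×1.081 = 19.64 m. Hydraulic radius R = A/P = 53.18/19.64 = 2.707 m. Q_B = (1/0.033)·53.18·2.707^(2/3)·√0.01205 = 343.5 m³/s.
Q_A = 716.6 m³/s vs Q_B = 343.5 m³/s, so channel A carries more.

channel A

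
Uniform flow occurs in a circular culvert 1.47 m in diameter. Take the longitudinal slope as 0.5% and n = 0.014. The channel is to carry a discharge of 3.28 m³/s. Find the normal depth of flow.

y_n = 0.946 m

Manning's equation rearranged: A R^(2/3) = nQ / (1·√S) = 0.014 × 3.28 / (√0.005) = 0.6494.
At y = 0.828 m: A R^(2/3) = 0.5299 — short.
At y = 1.19 m: A R^(2/3) = 0.8609 — over.
At y = 0.946 m: A R^(2/3) = 0.6493 — matches.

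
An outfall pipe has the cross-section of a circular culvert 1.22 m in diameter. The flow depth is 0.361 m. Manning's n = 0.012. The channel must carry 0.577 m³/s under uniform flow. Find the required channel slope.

For a circular section of diameter D = 1.22 m at depth y = 0.361 m, the central angle is θ = 2 arccos(1 − 2y/D) = 2.301 rad. Then A = (D²/8)(θ − sin θ) = 0.2894 m² and P = Dθ/2 = 1.403 m.
Hydraulic radius R = A/P = 0.2894/1.403 = 0.2062 m.
From Manning's equation, S = [nQ / (1 A R^(2/3))]² = [0.012 × 0.577 / (1 × 0.2894 × 0.2062^(2/3))]² = 0.0047.

S = 0.0047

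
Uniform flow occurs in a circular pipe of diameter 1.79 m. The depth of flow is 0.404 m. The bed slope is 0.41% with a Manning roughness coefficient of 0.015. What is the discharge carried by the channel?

For a circular section of diameter D = 1.79 m at depth y = 0.404 m, the central angle is θ = 2 arccos(1 − 2y/D) = 1.98 rad. Then A = (D²/8)(θ − sin θ) = 0.4257 m² and P = Dθ/2 = 1.772 m.
Hydraulic radius R = A/P = 0.4257/1.772 = 0.2402 m.
Manning's equation: Q = (1/n) A R^(2/3) S^(1/2) = (1/0.015) × 0.4257 × 0.2402^(2/3) × 0.0041^(1/2) = 0.702 m³/s.

Q = 0.702 m³/s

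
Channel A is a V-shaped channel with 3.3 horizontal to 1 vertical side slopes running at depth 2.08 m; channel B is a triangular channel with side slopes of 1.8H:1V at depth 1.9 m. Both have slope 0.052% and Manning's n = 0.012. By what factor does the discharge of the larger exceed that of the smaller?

2.48

Channel A: For a triangular section with side slope z = 3.3: A = zy² = 3.3×2.08² = 14.28 m²; P = 2y√(1+z²) = 2×2.08×3.448 = 14.34 m. Hydraulic radius R = A/P = 14.28/14.34 = 0.9953 m. Q_A = (1/0.012)·14.28·0.9953^(2/3)·√0.00052 = 27.05 m³/s.
Channel B: For a triangular section with side slope z = 1.8: A = zy² = 1.8×1.9² = 6.498 m²; P = 2y√(1+z²) = 2×1.9×2.059 = 7.825 m. Hydraulic radius R = A/P = 6.498/7.825 = 0.8304 m. Q_B = (1/0.012)·6.498·0.8304^(2/3)·√0.00052 = 10.91 m³/s.
The larger discharge is 27.05 m³/s and the smaller is 10.91 m³/s; the ratio is 2.48.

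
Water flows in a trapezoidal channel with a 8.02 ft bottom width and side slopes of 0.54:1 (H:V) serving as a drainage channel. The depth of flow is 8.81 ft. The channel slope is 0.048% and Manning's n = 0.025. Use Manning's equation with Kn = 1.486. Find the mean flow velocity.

With bottom width b = 8.02 ft and side slope z = 0.54: A = (b + zy)y = (8.02 + 0.54×8.81)×8.81 = 112.6 ft²; P = b + 2y√(1+z²) = 8.02 + 2×8.81×1.136 = 28.04 ft.
Hydraulic radius R = A/P = 112.6/28.04 = 4.014 ft.
From Manning's equation, V = (1.486/n) R^(2/3) S^(1/2) = (1.486/0.025) × 4.014^(2/3) × 0.00048^(1/2) = 3.29 ft/s.

V = 3.29 ft/s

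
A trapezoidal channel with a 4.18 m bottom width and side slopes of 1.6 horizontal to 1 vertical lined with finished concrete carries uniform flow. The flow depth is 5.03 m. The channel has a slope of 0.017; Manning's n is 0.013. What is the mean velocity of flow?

With bottom width b = 4.18 m and side slope z = 1.6: A = (b + zy)y = (4.18 + 1.6×5.03)×5.03 = 61.51 m²; P = b + 2y√(1+z²) = 4.18 + 2×5.03×1.887 = 23.16 m.
Hydraulic radius R = A/P = 61.51/23.16 = 2.656 m.
From Manning's equation, V = (1/n) R^(2/3) S^(1/2) = (1/0.013) × 2.656^(2/3) × 0.017^(1/2) = 19.2 m/s.

V = 19.2 m/s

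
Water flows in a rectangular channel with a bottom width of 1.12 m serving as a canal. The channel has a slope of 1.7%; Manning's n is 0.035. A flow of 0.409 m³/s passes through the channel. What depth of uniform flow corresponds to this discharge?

y_n = 0.294 m

Manning's equation rearranged: A R^(2/3) = nQ / (1·√S) = 0.035 × 0.409 / (√0.017) = 0.1098.
At y = 0.337 m: A R^(2/3) = 0.1335 — too large.
At y = 0.294 m: A R^(2/3) = 0.1099 — close enough.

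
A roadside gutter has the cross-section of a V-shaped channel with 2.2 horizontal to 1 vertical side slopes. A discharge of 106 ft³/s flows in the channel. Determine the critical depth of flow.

y_c = 2.7 ft

At critical depth, Q² T / (g A³) = 1, i.e. A³/T = Q²/g = 106²/32.2 = 348.9.
At y = 3.37 ft: A³/T = 1052 — high.
At y = 2.15 ft: A³/T = 111.2 — low.
At y = 2.7 ft: A³/T = 347.2 — close enough.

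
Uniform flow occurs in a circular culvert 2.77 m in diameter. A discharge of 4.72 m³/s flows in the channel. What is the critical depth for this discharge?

y_c = 0.944 m

At critical depth, Q² T / (g A³) = 1, i.e. A³/T = Q²/g = 4.72²/9.81 = 2.271.
At y = 1.09 m: A³/T = 3.946 — over.
At y = 0.805 m: A³/T = 1.224 — short.
At y = 0.944 m: A³/T = 2.268 — close enough.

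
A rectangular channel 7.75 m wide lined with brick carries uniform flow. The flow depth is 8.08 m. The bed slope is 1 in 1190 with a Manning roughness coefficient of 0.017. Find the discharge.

Flow area A = b·y = 7.75 × 8.08 = 62.62 m². Wetted perimeter P = b + 2y = 7.75 + 2×8.08 = 23.91 m.
Hydraulic radius R = A/P = 62.62/23.91 = 2.619 m.
Manning's equation: Q = (1/n) A R^(2/3) S^(1/2) = (1/0.017) × 62.62 × 2.619^(2/3) × 0.0008403^(1/2) = 203 m³/s.

Q = 203 m³/s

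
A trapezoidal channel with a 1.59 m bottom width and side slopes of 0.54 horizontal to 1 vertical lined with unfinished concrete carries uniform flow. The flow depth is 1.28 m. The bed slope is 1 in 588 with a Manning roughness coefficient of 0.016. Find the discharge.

Q = 5.64 m³/s

With bottom width b = 1.59 m and side slope z = 0.54: A = (b + zy)y = (1.59 + 0.54×1.28)×1.28 = 2.92 m²; P = b + 2y√(1+z²) = 1.59 + 2×1.28×1.136 = 4.499 m.
Hydraulic radius R = A/P = 2.92/4.499 = 0.649 m.
Manning's equation: Q = (1/n) A R^(2/3) S^(1/2) = (1/0.016) × 2.92 × 0.649^(2/3) × 0.001701^(1/2) = 5.64 m³/s.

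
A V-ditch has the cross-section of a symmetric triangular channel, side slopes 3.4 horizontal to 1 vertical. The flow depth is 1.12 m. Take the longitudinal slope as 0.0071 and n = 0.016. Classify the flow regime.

For a triangular section with side slope z = 3.4: A = zy² = 3.4×1.12² = 4.265 m²; P = 2y√(1+z²) = 2×1.12×3.544 = 7.939 m.
Hydraulic radius R = A/P = 4.265/7.939 = 0.5372 m.
V = (1/n) R^(2/3) √S = (1/0.016) × 0.5372^(2/3) × √0.0071 = 3.48 m/s. Hydraulic depth D_h = A/T = 4.265/7.616 = 0.56 m.
Froude number Fr = V/√(g·D_h) = 3.48/√(9.81×0.56) = 1.48, which is greater than 1, so the flow is supercritical.

supercritical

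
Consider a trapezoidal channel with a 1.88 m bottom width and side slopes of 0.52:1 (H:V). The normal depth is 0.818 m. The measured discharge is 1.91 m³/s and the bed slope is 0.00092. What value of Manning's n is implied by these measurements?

With bottom width b = 1.88 m and side slope z = 0.52: A = (b + zy)y = (1.88 + 0.52×0.818)×0.818 = 1.886 m²; P = b + 2y√(1+z²) = 1.88 + 2×0.818×1.127 = 3.724 m.
Hydraulic radius R = A/P = 1.886/3.724 = 0.5064 m.
Rearranging Manning's equation: n = (1/Q) A R^(2/3) S^(1/2) = (1/1.91) × 1.886 × 0.5064^(2/3) × √0.00092 = 0.019.

n = 0.019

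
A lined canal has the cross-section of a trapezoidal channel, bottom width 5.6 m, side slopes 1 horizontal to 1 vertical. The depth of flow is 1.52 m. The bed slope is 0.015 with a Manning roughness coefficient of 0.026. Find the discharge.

Q = 54.1 m³/s

With bottom width b = 5.6 m and side slope z = 1: A = (b + zy)y = (5.6 + 1×1.52)×1.52 = 10.82 m²; P = b + 2y√(1+z²) = 5.6 + 2×1.52×1.414 = 9.899 m.
Hydraulic radius R = A/P = 10.82/9.899 = 1.093 m.
Manning's equation: Q = (1/n) A R^(2/3) S^(1/2) = (1/0.026) × 10.82 × 1.093^(2/3) × 0.015^(1/2) = 54.1 m³/s.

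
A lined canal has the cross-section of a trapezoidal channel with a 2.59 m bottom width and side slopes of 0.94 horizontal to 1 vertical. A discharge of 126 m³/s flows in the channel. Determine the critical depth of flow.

y_c = 4 m

At critical depth, Q² T / (g A³) = 1, i.e. A³/T = Q²/g = 126²/9.81 = 1618.
Try y = 3.24 m: A³/T = 701.3 — short.
Try y = 4.88 m: A³/T = 3652 — over.
Try y = 4 m: A³/T = 1621 — close enough.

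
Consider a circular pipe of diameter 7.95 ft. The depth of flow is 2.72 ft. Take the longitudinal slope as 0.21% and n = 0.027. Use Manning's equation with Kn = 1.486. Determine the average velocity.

V = 3.32 ft/s

For a circular section of diameter D = 7.95 ft at depth y = 2.72 ft, the central angle is θ = 2 arccos(1 − 2y/D) = 2.499 rad. Then A = (D²/8)(θ − sin θ) = 15.01 ft² and P = Dθ/2 = 9.934 ft.
Hydraulic radius R = A/P = 15.01/9.934 = 1.511 ft.
From Manning's equation, V = (1.486/n) R^(2/3) S^(1/2) = (1.486/0.027) × 1.511^(2/3) × 0.0021^(1/2) = 3.32 ft/s.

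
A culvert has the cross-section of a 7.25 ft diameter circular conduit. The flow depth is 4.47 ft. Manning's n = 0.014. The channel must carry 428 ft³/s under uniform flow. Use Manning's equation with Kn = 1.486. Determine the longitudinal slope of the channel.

S = 0.00881

For a circular section of diameter D = 7.25 ft at depth y = 4.47 ft, the central angle is θ = 2 arccos(1 − 2y/D) = 3.612 rad. Then A = (D²/8)(θ − sin θ) = 26.71 ft² and P = Dθ/2 = 13.09 ft.
Hydraulic radius R = A/P = 26.71/13.09 = 2.04 ft.
From Manning's equation, S = [nQ / (1.486 A R^(2/3))]² = [0.014 × 428 / (1.486 × 26.71 × 2.04^(2/3))]² = 0.00881.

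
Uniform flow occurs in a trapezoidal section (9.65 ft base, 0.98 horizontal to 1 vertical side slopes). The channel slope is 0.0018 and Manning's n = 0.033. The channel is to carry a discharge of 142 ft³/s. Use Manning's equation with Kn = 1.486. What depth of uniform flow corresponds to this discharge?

y_n = 3.33 ft

Manning's equation rearranged: A R^(2/3) = nQ / (1.486·√S) = 0.033 × 142 / (1.486 × √0.0018) = 74.33.
Trying y = 2.9 ft: A R^(2/3) = 58.24 — short.
Trying y = 3.74 ft: A R^(2/3) = 91.11 — over.
Trying y = 3.33 ft: A R^(2/3) = 74.19 — ≈ 74.33.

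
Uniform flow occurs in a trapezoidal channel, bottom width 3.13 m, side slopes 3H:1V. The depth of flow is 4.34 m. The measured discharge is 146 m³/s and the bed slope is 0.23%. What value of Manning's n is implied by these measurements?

With bottom width b = 3.13 m and side slope z = 3: A = (b + zy)y = (3.13 + 3×4.34)×4.34 = 70.09 m²; P = b + 2y√(1+z²) = 3.13 + 2×4.34×3.162 = 30.58 m.
Hydraulic radius R = A/P = 70.09/30.58 = 2.292 m.
Rearranging Manning's equation: n = (1/Q) A R^(2/3) S^(1/2) = (1/146) × 70.09 × 2.292^(2/3) × √0.0023 = 0.04.

n = 0.04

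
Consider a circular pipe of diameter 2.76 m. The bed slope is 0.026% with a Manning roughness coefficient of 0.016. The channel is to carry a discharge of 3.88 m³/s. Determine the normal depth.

Manning's equation rearranged: A R^(2/3) = nQ / (1·√S) = 0.016 × 3.88 / (√0.00026) = 3.85.
Trying y = 2.16 m: A R^(2/3) = 4.466 — too large.
Trying y = 1.63 m: A R^(2/3) = 3.063 — too small.
Trying y = 1.91 m: A R^(2/3) = 3.853 — ≈ 3.85.

y_n = 1.91 m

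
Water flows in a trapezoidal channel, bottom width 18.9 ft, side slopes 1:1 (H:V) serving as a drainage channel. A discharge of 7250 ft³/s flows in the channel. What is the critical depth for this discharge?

y_c = 13.1 ft

At critical depth, Q² T / (g A³) = 1, i.e. A³/T = Q²/g = 7250²/32.2 = 1632000.
Try y = 16.1 ft: A³/T = 3502000 — too large.
Try y = 10 ft: A³/T = 620500 — too small.
Try y = 13.1 ft: A³/T = 1633000 — matches.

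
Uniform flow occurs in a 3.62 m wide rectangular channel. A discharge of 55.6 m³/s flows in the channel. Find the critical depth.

y_c = 2.89 m

For a rectangular channel, critical depth y_c = (q²/g)^(1/3) where q = Q/b = 55.6/3.62 = 15.36 m²/s.
So y_c = (15.36²/9.81)^(1/3) = 2.89 m.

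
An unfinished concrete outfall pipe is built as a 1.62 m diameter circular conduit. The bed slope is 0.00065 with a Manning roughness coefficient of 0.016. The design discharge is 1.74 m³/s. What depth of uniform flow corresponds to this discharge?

y_n = 1.28 m

Manning's equation rearranged: A R^(2/3) = nQ / (1·√S) = 0.016 × 1.74 / (√0.00065) = 1.092.
Trying y = 1.51 m: A R^(2/3) = 1.213 — over.
Trying y = 0.948 m: A R^(2/3) = 0.7293 — short.
Trying y = 1.28 m: A R^(2/3) = 1.089 — ≈ 1.092.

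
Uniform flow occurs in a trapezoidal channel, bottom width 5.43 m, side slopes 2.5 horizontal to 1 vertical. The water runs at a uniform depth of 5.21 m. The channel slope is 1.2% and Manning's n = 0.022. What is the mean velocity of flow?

With bottom width b = 5.43 m and side slope z = 2.5: A = (b + zy)y = (5.43 + 2.5×5.21)×5.21 = 96.15 m²; P = b + 2y√(1+z²) = 5.43 + 2×5.21×2.693 = 33.49 m.
Hydraulic radius R = A/P = 96.15/33.49 = 2.871 m.
From Manning's equation, V = (1/n) R^(2/3) S^(1/2) = (1/0.022) × 2.871^(2/3) × 0.012^(1/2) = 10.1 m/s.

V = 10.1 m/s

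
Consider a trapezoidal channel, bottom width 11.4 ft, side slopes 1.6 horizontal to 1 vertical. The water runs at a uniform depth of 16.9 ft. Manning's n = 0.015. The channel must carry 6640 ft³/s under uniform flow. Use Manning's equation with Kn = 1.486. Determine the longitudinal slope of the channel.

With bottom width b = 11.4 ft and side slope z = 1.6: A = (b + zy)y = (11.4 + 1.6×16.9)×16.9 = 649.6 ft²; P = b + 2y√(1+z²) = 11.4 + 2×16.9×1.887 = 75.17 ft.
Hydraulic radius R = A/P = 649.6/75.17 = 8.642 ft.
From Manning's equation, S = [nQ / (1.486 A R^(2/3))]² = [0.015 × 6640 / (1.486 × 649.6 × 8.642^(2/3))]² = 0.0006.

S = 0.0006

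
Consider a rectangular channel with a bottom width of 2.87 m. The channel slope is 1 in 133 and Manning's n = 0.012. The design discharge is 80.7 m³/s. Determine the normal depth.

y_n = 3.79 m

Manning's equation rearranged: A R^(2/3) = nQ / (1·√S) = 0.012 × 80.7 / (√0.007519) = 11.17.
Try y = 4.8 m: A R^(2/3) = 14.72 — high.
Try y = 2.95 m: A R^(2/3) = 8.27 — low.
Try y = 3.79 m: A R^(2/3) = 11.17 — ≈ 11.17.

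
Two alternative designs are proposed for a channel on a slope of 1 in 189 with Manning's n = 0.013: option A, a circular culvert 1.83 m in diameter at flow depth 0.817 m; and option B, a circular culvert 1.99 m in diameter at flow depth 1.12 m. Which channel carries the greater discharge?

Channel A: For a circular section of diameter D = 1.83 m at depth y = 0.817 m, the central angle is θ = 2 arccos(1 − 2y/D) = 2.927 rad. Then A = (D²/8)(θ − sin θ) = 1.136 m² and P = Dθ/2 = 2.678 m. Hydraulic radius R = A/P = 1.136/2.678 = 0.4242 m. Q_A = (1/0.013)·1.136·0.4242^(2/3)·√0.005291 = 3.589 m³/s.
Channel B: For a circular section of diameter D = 1.99 m at depth y = 1.12 m, the central angle is θ = 2 arccos(1 − 2y/D) = 3.394 rad. Then A = (D²/8)(θ − sin θ) = 1.803 m² and P = Dθ/2 = 3.377 m. Hydraulic radius R = A/P = 1.803/3.377 = 0.534 m. Q_B = (1/0.013)·1.803·0.534^(2/3)·√0.005291 = 6.641 m³/s.
Q_A = 3.589 m³/s vs Q_B = 6.641 m³/s, so channel B carries more.

channel B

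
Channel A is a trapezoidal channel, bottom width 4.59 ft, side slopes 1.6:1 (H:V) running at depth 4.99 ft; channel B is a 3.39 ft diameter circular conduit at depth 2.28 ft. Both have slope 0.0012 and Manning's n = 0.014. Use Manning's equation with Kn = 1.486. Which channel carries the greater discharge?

channel A

Channel A: With bottom width b = 4.59 ft and side slope z = 1.6: A = (b + zy)y = (4.59 + 1.6×4.99)×4.99 = 62.74 ft²; P = b + 2y√(1+z²) = 4.59 + 2×4.99×1.887 = 23.42 ft. Hydraulic radius R = A/P = 62.74/23.42 = 2.679 ft. Q_A = (1.486/0.014)·62.74·2.679^(2/3)·√0.0012 = 445 ft³/s.
Channel B: For a circular section of diameter D = 3.39 ft at depth y = 2.28 ft, the central angle is θ = 2 arccos(1 − 2y/D) = 3.846 rad. Then A = (D²/8)(θ − sin θ) = 6.456 ft² and P = Dθ/2 = 6.52 ft. Hydraulic radius R = A/P = 6.456/6.52 = 0.9902 ft. Q_B = (1.486/0.014)·6.456·0.9902^(2/3)·√0.0012 = 23.58 ft³/s.
Q_A = 445 ft³/s vs Q_B = 23.58 ft³/s, so channel A carries more.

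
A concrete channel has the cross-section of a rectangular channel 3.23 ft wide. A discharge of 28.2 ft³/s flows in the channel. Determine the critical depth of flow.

For a rectangular channel, critical depth y_c = (q²/g)^(1/3) where q = Q/b = 28.2/3.23 = 8.731 ft²/s.
So y_c = (8.731²/32.2)^(1/3) = 1.33 ft.

y_c = 1.33 ft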